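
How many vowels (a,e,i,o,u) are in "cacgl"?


Input: cacgl
Checking each character:
  'c' at position 0: consonant
  'a' at position 1: vowel (running total: 1)
  'c' at position 2: consonant
  'g' at position 3: consonant
  'l' at position 4: consonant
Total vowels: 1

1


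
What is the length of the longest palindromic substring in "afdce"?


Input: "afdce"
Checking substrings for palindromes:
  No multi-char palindromic substrings found
Longest palindromic substring: "a" with length 1

1


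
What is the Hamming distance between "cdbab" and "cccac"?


Comparing "cdbab" and "cccac" position by position:
  Position 0: 'c' vs 'c' => same
  Position 1: 'd' vs 'c' => differ
  Position 2: 'b' vs 'c' => differ
  Position 3: 'a' vs 'a' => same
  Position 4: 'b' vs 'c' => differ
Total differences (Hamming distance): 3

3


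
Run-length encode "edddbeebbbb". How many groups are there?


Input: edddbeebbbb
Scanning for consecutive runs:
  Group 1: 'e' x 1 (positions 0-0)
  Group 2: 'd' x 3 (positions 1-3)
  Group 3: 'b' x 1 (positions 4-4)
  Group 4: 'e' x 2 (positions 5-6)
  Group 5: 'b' x 4 (positions 7-10)
Total groups: 5

5


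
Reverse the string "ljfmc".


Input: ljfmc
Reading characters right to left:
  Position 4: 'c'
  Position 3: 'm'
  Position 2: 'f'
  Position 1: 'j'
  Position 0: 'l'
Reversed: cmfjl

cmfjl


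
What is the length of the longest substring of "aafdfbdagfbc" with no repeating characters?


Input: "aafdfbdagfbc"
Sliding window (track last position of each char):
  Position 0 ('a'): window [0,0] length 1 -- new best
  Position 1 ('a'): repeat (last at 0), move window start to 1
  Position 1 ('a'): window [1,1] length 1
  Position 2 ('f'): window [1,2] length 2 -- new best
  Position 3 ('d'): window [1,3] length 3 -- new best
  Position 4 ('f'): repeat (last at 2), move window start to 3
  Position 4 ('f'): window [3,4] length 2
  Position 5 ('b'): window [3,5] length 3
  Position 6 ('d'): repeat (last at 3), move window start to 4
  Position 6 ('d'): window [4,6] length 3
  Position 7 ('a'): window [4,7] length 4 -- new best
  Position 8 ('g'): window [4,8] length 5 -- new best
  Position 9 ('f'): repeat (last at 4), move window start to 5
  Position 9 ('f'): window [5,9] length 5
  Position 10 ('b'): repeat (last at 5), move window start to 6
  Position 10 ('b'): window [6,10] length 5
  Position 11 ('c'): window [6,11] length 6 -- new best
Longest substring with no repeats: "dagfbc" with length 6

6


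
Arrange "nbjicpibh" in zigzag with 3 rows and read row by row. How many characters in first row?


Zigzag "nbjicpibh" into 3 rows:
Placing characters:
  'n' => row 0
  'b' => row 1
  'j' => row 2
  'i' => row 1
  'c' => row 0
  'p' => row 1
  'i' => row 2
  'b' => row 1
  'h' => row 0
Rows:
  Row 0: "nch"
  Row 1: "bipb"
  Row 2: "ji"
First row length: 3

3


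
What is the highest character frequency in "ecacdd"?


Input: ecacdd
Character counts:
  'a': 1
  'c': 2
  'd': 2
  'e': 1
Maximum frequency: 2

2


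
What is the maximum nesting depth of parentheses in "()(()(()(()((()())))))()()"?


Input: "()(()(()(()((()())))))()()"
Tracking depth:
  Position 0 '(': depth becomes 1
  Position 1 ')': depth becomes 0
  Position 2 '(': depth becomes 1
  Position 3 '(': depth becomes 2
  Position 4 ')': depth becomes 1
  Position 5 '(': depth becomes 2
  Position 6 '(': depth becomes 3
  Position 7 ')': depth becomes 2
  Position 8 '(': depth becomes 3
  Position 9 '(': depth becomes 4
  Position 10 ')': depth becomes 3
  Position 11 '(': depth becomes 4
  Position 12 '(': depth becomes 5
  Position 13 '(': depth becomes 6
  Position 14 ')': depth becomes 5
  Position 15 '(': depth becomes 6
  Position 16 ')': depth becomes 5
  Position 17 ')': depth becomes 4
  Position 18 ')': depth becomes 3
  Position 19 ')': depth becomes 2
  Position 20 ')': depth becomes 1
  Position 21 ')': depth becomes 0
  Position 22 '(': depth becomes 1
  Position 23 ')': depth becomes 0
  Position 24 '(': depth becomes 1
  Position 25 ')': depth becomes 0
Maximum depth reached: 6

6


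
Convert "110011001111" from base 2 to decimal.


Input: "110011001111" in base 2
Positional expansion:
  Digit '1' (value 1) x 2^11 = 2048
  Digit '1' (value 1) x 2^10 = 1024
  Digit '0' (value 0) x 2^9 = 0
  Digit '0' (value 0) x 2^8 = 0
  Digit '1' (value 1) x 2^7 = 128
  Digit '1' (value 1) x 2^6 = 64
  Digit '0' (value 0) x 2^5 = 0
  Digit '0' (value 0) x 2^4 = 0
  Digit '1' (value 1) x 2^3 = 8
  Digit '1' (value 1) x 2^2 = 4
  Digit '1' (value 1) x 2^1 = 2
  Digit '1' (value 1) x 2^0 = 1
Sum = 3279

3279


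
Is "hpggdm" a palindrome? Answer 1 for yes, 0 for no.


Input: hpggdm
Reversed: mdggph
  Compare pos 0 ('h') with pos 5 ('m'): MISMATCH
  Compare pos 1 ('p') with pos 4 ('d'): MISMATCH
  Compare pos 2 ('g') with pos 3 ('g'): match
Result: not a palindrome

0


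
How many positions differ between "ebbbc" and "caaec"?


Comparing "ebbbc" and "caaec" position by position:
  Position 0: 'e' vs 'c' => DIFFER
  Position 1: 'b' vs 'a' => DIFFER
  Position 2: 'b' vs 'a' => DIFFER
  Position 3: 'b' vs 'e' => DIFFER
  Position 4: 'c' vs 'c' => same
Positions that differ: 4

4


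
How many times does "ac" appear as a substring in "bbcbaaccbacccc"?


Searching for "ac" in "bbcbaaccbacccc"
Scanning each position:
  Position 0: "bb" => no
  Position 1: "bc" => no
  Position 2: "cb" => no
  Position 3: "ba" => no
  Position 4: "aa" => no
  Position 5: "ac" => MATCH
  Position 6: "cc" => no
  Position 7: "cb" => no
  Position 8: "ba" => no
  Position 9: "ac" => MATCH
  Position 10: "cc" => no
  Position 11: "cc" => no
  Position 12: "cc" => no
Total occurrences: 2

2


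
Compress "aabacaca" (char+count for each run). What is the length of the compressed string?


Input: aabacaca
Runs:
  'a' x 2 => "a2"
  'b' x 1 => "b1"
  'a' x 1 => "a1"
  'c' x 1 => "c1"
  'a' x 1 => "a1"
  'c' x 1 => "c1"
  'a' x 1 => "a1"
Compressed: "a2b1a1c1a1c1a1"
Compressed length: 14

14


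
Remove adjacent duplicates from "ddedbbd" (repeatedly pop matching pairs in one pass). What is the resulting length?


Input: ddedbbd
Stack-based adjacent duplicate removal:
  Read 'd': push. Stack: d
  Read 'd': matches stack top 'd' => pop. Stack: (empty)
  Read 'e': push. Stack: e
  Read 'd': push. Stack: ed
  Read 'b': push. Stack: edb
  Read 'b': matches stack top 'b' => pop. Stack: ed
  Read 'd': matches stack top 'd' => pop. Stack: e
Final stack: "e" (length 1)

1


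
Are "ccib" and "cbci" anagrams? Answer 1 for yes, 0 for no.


Strings: "ccib", "cbci"
Sorted first:  bcci
Sorted second: bcci
Sorted forms match => anagrams

1


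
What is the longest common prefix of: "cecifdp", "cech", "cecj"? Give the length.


Words: cecifdp, cech, cecj
  Position 0: all 'c' => match
  Position 1: all 'e' => match
  Position 2: all 'c' => match
  Position 3: ('i', 'h', 'j') => mismatch, stop
LCP = "cec" (length 3)

3


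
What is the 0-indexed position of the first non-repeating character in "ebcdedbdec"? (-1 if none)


Input: ebcdedbdec
Character frequencies:
  'b': 2
  'c': 2
  'd': 3
  'e': 3
Scanning left to right for freq == 1:
  Position 0 ('e'): freq=3, skip
  Position 1 ('b'): freq=2, skip
  Position 2 ('c'): freq=2, skip
  Position 3 ('d'): freq=3, skip
  Position 4 ('e'): freq=3, skip
  Position 5 ('d'): freq=3, skip
  Position 6 ('b'): freq=2, skip
  Position 7 ('d'): freq=3, skip
  Position 8 ('e'): freq=3, skip
  Position 9 ('c'): freq=2, skip
  No unique character found => answer = -1

-1


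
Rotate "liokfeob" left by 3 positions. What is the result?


Input: "liokfeob", rotate left by 3
First 3 characters: "lio"
Remaining characters: "kfeob"
Concatenate remaining + first: "kfeob" + "lio" = "kfeoblio"

kfeoblio


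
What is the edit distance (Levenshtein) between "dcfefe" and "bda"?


Computing edit distance: "dcfefe" -> "bda"
DP table:
           b    d    a
      0    1    2    3
  d   1    1    1    2
  c   2    2    2    2
  f   3    3    3    3
  e   4    4    4    4
  f   5    5    5    5
  e   6    6    6    6
Edit distance = dp[6][3] = 6

6


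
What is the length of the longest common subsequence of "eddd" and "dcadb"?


LCS of "eddd" and "dcadb"
DP table:
           d    c    a    d    b
      0    0    0    0    0    0
  e   0    0    0    0    0    0
  d   0    1    1    1    1    1
  d   0    1    1    1    2    2
  d   0    1    1    1    2    2
LCS length = dp[4][5] = 2

2


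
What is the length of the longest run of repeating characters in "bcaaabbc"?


Input: "bcaaabbc"
Scanning for longest run:
  Position 1 ('c'): new char, reset run to 1
  Position 2 ('a'): new char, reset run to 1
  Position 3 ('a'): continues run of 'a', length=2
  Position 4 ('a'): continues run of 'a', length=3
  Position 5 ('b'): new char, reset run to 1
  Position 6 ('b'): continues run of 'b', length=2
  Position 7 ('c'): new char, reset run to 1
Longest run: 'a' with length 3

3


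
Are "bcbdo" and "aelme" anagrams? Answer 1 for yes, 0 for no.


Strings: "bcbdo", "aelme"
Sorted first:  bbcdo
Sorted second: aeelm
Differ at position 0: 'b' vs 'a' => not anagrams

0


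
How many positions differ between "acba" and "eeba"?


Comparing "acba" and "eeba" position by position:
  Position 0: 'a' vs 'e' => DIFFER
  Position 1: 'c' vs 'e' => DIFFER
  Position 2: 'b' vs 'b' => same
  Position 3: 'a' vs 'a' => same
Positions that differ: 2

2


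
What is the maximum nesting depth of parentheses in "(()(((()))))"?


Input: "(()(((()))))"
Tracking depth:
  Position 0 '(': depth becomes 1
  Position 1 '(': depth becomes 2
  Position 2 ')': depth becomes 1
  Position 3 '(': depth becomes 2
  Position 4 '(': depth becomes 3
  Position 5 '(': depth becomes 4
  Position 6 '(': depth becomes 5
  Position 7 ')': depth becomes 4
  Position 8 ')': depth becomes 3
  Position 9 ')': depth becomes 2
  Position 10 ')': depth becomes 1
  Position 11 ')': depth becomes 0
Maximum depth reached: 5

5


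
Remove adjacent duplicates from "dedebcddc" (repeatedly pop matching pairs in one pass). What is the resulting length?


Input: dedebcddc
Stack-based adjacent duplicate removal:
  Read 'd': push. Stack: d
  Read 'e': push. Stack: de
  Read 'd': push. Stack: ded
  Read 'e': push. Stack: dede
  Read 'b': push. Stack: dedeb
  Read 'c': push. Stack: dedebc
  Read 'd': push. Stack: dedebcd
  Read 'd': matches stack top 'd' => pop. Stack: dedebc
  Read 'c': matches stack top 'c' => pop. Stack: dedeb
Final stack: "dedeb" (length 5)

5


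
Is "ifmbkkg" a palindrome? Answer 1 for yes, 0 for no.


Input: ifmbkkg
Reversed: gkkbmfi
  Compare pos 0 ('i') with pos 6 ('g'): MISMATCH
  Compare pos 1 ('f') with pos 5 ('k'): MISMATCH
  Compare pos 2 ('m') with pos 4 ('k'): MISMATCH
Result: not a palindrome

0


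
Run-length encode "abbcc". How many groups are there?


Input: abbcc
Scanning for consecutive runs:
  Group 1: 'a' x 1 (positions 0-0)
  Group 2: 'b' x 2 (positions 1-2)
  Group 3: 'c' x 2 (positions 3-4)
Total groups: 3

3


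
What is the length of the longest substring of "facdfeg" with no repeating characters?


Input: "facdfeg"
Sliding window (track last position of each char):
  Position 0 ('f'): window [0,0] length 1 -- new best
  Position 1 ('a'): window [0,1] length 2 -- new best
  Position 2 ('c'): window [0,2] length 3 -- new best
  Position 3 ('d'): window [0,3] length 4 -- new best
  Position 4 ('f'): repeat (last at 0), move window start to 1
  Position 4 ('f'): window [1,4] length 4
  Position 5 ('e'): window [1,5] length 5 -- new best
  Position 6 ('g'): window [1,6] length 6 -- new best
Longest substring with no repeats: "acdfeg" with length 6

6


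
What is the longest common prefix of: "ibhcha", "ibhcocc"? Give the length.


Words: ibhcha, ibhcocc
  Position 0: all 'i' => match
  Position 1: all 'b' => match
  Position 2: all 'h' => match
  Position 3: all 'c' => match
  Position 4: ('h', 'o') => mismatch, stop
LCP = "ibhc" (length 4)

4


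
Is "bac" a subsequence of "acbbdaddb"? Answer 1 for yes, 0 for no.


Check if "bac" is a subsequence of "acbbdaddb"
Greedy scan:
  Position 0 ('a'): no match needed
  Position 1 ('c'): no match needed
  Position 2 ('b'): matches sub[0] = 'b'
  Position 3 ('b'): no match needed
  Position 4 ('d'): no match needed
  Position 5 ('a'): matches sub[1] = 'a'
  Position 6 ('d'): no match needed
  Position 7 ('d'): no match needed
  Position 8 ('b'): no match needed
Only matched 2/3 characters => not a subsequence

0


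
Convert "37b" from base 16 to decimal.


Input: "37b" in base 16
Positional expansion:
  Digit '3' (value 3) x 16^2 = 768
  Digit '7' (value 7) x 16^1 = 112
  Digit 'b' (value 11) x 16^0 = 11
Sum = 891

891


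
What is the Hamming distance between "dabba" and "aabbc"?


Comparing "dabba" and "aabbc" position by position:
  Position 0: 'd' vs 'a' => differ
  Position 1: 'a' vs 'a' => same
  Position 2: 'b' vs 'b' => same
  Position 3: 'b' vs 'b' => same
  Position 4: 'a' vs 'c' => differ
Total differences (Hamming distance): 2

2


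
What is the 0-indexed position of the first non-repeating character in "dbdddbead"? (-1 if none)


Input: dbdddbead
Character frequencies:
  'a': 1
  'b': 2
  'd': 5
  'e': 1
Scanning left to right for freq == 1:
  Position 0 ('d'): freq=5, skip
  Position 1 ('b'): freq=2, skip
  Position 2 ('d'): freq=5, skip
  Position 3 ('d'): freq=5, skip
  Position 4 ('d'): freq=5, skip
  Position 5 ('b'): freq=2, skip
  Position 6 ('e'): unique! => answer = 6

6


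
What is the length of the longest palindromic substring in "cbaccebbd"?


Input: "cbaccebbd"
Checking substrings for palindromes:
  [3:5] "cc" (len 2) => palindrome
  [6:8] "bb" (len 2) => palindrome
Longest palindromic substring: "cc" with length 2

2


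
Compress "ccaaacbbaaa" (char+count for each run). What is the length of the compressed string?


Input: ccaaacbbaaa
Runs:
  'c' x 2 => "c2"
  'a' x 3 => "a3"
  'c' x 1 => "c1"
  'b' x 2 => "b2"
  'a' x 3 => "a3"
Compressed: "c2a3c1b2a3"
Compressed length: 10

10


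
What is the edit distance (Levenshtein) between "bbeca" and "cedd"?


Computing edit distance: "bbeca" -> "cedd"
DP table:
           c    e    d    d
      0    1    2    3    4
  b   1    1    2    3    4
  b   2    2    2    3    4
  e   3    3    2    3    4
  c   4    3    3    3    4
  a   5    4    4    4    4
Edit distance = dp[5][4] = 4

4


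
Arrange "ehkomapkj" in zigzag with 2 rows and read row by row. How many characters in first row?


Zigzag "ehkomapkj" into 2 rows:
Placing characters:
  'e' => row 0
  'h' => row 1
  'k' => row 0
  'o' => row 1
  'm' => row 0
  'a' => row 1
  'p' => row 0
  'k' => row 1
  'j' => row 0
Rows:
  Row 0: "ekmpj"
  Row 1: "hoak"
First row length: 5

5


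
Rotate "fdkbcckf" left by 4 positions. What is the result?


Input: "fdkbcckf", rotate left by 4
First 4 characters: "fdkb"
Remaining characters: "cckf"
Concatenate remaining + first: "cckf" + "fdkb" = "cckffdkb"

cckffdkb


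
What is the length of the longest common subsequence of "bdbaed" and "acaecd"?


LCS of "bdbaed" and "acaecd"
DP table:
           a    c    a    e    c    d
      0    0    0    0    0    0    0
  b   0    0    0    0    0    0    0
  d   0    0    0    0    0    0    1
  b   0    0    0    0    0    0    1
  a   0    1    1    1    1    1    1
  e   0    1    1    1    2    2    2
  d   0    1    1    1    2    2    3
LCS length = dp[6][6] = 3

3


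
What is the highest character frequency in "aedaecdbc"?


Input: aedaecdbc
Character counts:
  'a': 2
  'b': 1
  'c': 2
  'd': 2
  'e': 2
Maximum frequency: 2

2


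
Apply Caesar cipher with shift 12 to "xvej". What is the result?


Caesar cipher: shift "xvej" by 12
  'x' (pos 23) + 12 = pos 9 = 'j'
  'v' (pos 21) + 12 = pos 7 = 'h'
  'e' (pos 4) + 12 = pos 16 = 'q'
  'j' (pos 9) + 12 = pos 21 = 'v'
Result: jhqv

jhqv


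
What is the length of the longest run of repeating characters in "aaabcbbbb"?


Input: "aaabcbbbb"
Scanning for longest run:
  Position 1 ('a'): continues run of 'a', length=2
  Position 2 ('a'): continues run of 'a', length=3
  Position 3 ('b'): new char, reset run to 1
  Position 4 ('c'): new char, reset run to 1
  Position 5 ('b'): new char, reset run to 1
  Position 6 ('b'): continues run of 'b', length=2
  Position 7 ('b'): continues run of 'b', length=3
  Position 8 ('b'): continues run of 'b', length=4
Longest run: 'b' with length 4

4


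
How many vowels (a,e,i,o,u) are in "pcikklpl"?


Input: pcikklpl
Checking each character:
  'p' at position 0: consonant
  'c' at position 1: consonant
  'i' at position 2: vowel (running total: 1)
  'k' at position 3: consonant
  'k' at position 4: consonant
  'l' at position 5: consonant
  'p' at position 6: consonant
  'l' at position 7: consonant
Total vowels: 1

1


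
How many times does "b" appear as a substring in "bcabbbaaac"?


Searching for "b" in "bcabbbaaac"
Scanning each position:
  Position 0: "b" => MATCH
  Position 1: "c" => no
  Position 2: "a" => no
  Position 3: "b" => MATCH
  Position 4: "b" => MATCH
  Position 5: "b" => MATCH
  Position 6: "a" => no
  Position 7: "a" => no
  Position 8: "a" => no
  Position 9: "c" => no
Total occurrences: 4

4


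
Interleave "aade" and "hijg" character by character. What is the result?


Interleaving "aade" and "hijg":
  Position 0: 'a' from first, 'h' from second => "ah"
  Position 1: 'a' from first, 'i' from second => "ai"
  Position 2: 'd' from first, 'j' from second => "dj"
  Position 3: 'e' from first, 'g' from second => "eg"
Result: ahaidjeg

ahaidjeg


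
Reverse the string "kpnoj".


Input: kpnoj
Reading characters right to left:
  Position 4: 'j'
  Position 3: 'o'
  Position 2: 'n'
  Position 1: 'p'
  Position 0: 'k'
Reversed: jonpk

jonpk


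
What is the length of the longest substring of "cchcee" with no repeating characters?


Input: "cchcee"
Sliding window (track last position of each char):
  Position 0 ('c'): window [0,0] length 1 -- new best
  Position 1 ('c'): repeat (last at 0), move window start to 1
  Position 1 ('c'): window [1,1] length 1
  Position 2 ('h'): window [1,2] length 2 -- new best
  Position 3 ('c'): repeat (last at 1), move window start to 2
  Position 3 ('c'): window [2,3] length 2
  Position 4 ('e'): window [2,4] length 3 -- new best
  Position 5 ('e'): repeat (last at 4), move window start to 5
  Position 5 ('e'): window [5,5] length 1
Longest substring with no repeats: "hce" with length 3

3


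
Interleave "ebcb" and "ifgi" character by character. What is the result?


Interleaving "ebcb" and "ifgi":
  Position 0: 'e' from first, 'i' from second => "ei"
  Position 1: 'b' from first, 'f' from second => "bf"
  Position 2: 'c' from first, 'g' from second => "cg"
  Position 3: 'b' from first, 'i' from second => "bi"
Result: eibfcgbi

eibfcgbi


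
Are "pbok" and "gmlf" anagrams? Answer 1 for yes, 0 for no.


Strings: "pbok", "gmlf"
Sorted first:  bkop
Sorted second: fglm
Differ at position 0: 'b' vs 'f' => not anagrams

0


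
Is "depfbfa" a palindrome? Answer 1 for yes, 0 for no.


Input: depfbfa
Reversed: afbfped
  Compare pos 0 ('d') with pos 6 ('a'): MISMATCH
  Compare pos 1 ('e') with pos 5 ('f'): MISMATCH
  Compare pos 2 ('p') with pos 4 ('b'): MISMATCH
Result: not a palindrome

0


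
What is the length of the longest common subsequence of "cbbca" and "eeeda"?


LCS of "cbbca" and "eeeda"
DP table:
           e    e    e    d    a
      0    0    0    0    0    0
  c   0    0    0    0    0    0
  b   0    0    0    0    0    0
  b   0    0    0    0    0    0
  c   0    0    0    0    0    0
  a   0    0    0    0    0    1
LCS length = dp[5][5] = 1

1


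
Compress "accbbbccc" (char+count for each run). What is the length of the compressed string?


Input: accbbbccc
Runs:
  'a' x 1 => "a1"
  'c' x 2 => "c2"
  'b' x 3 => "b3"
  'c' x 3 => "c3"
Compressed: "a1c2b3c3"
Compressed length: 8

8


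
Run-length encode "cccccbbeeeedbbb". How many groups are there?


Input: cccccbbeeeedbbb
Scanning for consecutive runs:
  Group 1: 'c' x 5 (positions 0-4)
  Group 2: 'b' x 2 (positions 5-6)
  Group 3: 'e' x 4 (positions 7-10)
  Group 4: 'd' x 1 (positions 11-11)
  Group 5: 'b' x 3 (positions 12-14)
Total groups: 5

5


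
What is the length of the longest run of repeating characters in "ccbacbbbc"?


Input: "ccbacbbbc"
Scanning for longest run:
  Position 1 ('c'): continues run of 'c', length=2
  Position 2 ('b'): new char, reset run to 1
  Position 3 ('a'): new char, reset run to 1
  Position 4 ('c'): new char, reset run to 1
  Position 5 ('b'): new char, reset run to 1
  Position 6 ('b'): continues run of 'b', length=2
  Position 7 ('b'): continues run of 'b', length=3
  Position 8 ('c'): new char, reset run to 1
Longest run: 'b' with length 3

3


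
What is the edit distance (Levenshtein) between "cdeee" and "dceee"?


Computing edit distance: "cdeee" -> "dceee"
DP table:
           d    c    e    e    e
      0    1    2    3    4    5
  c   1    1    1    2    3    4
  d   2    1    2    2    3    4
  e   3    2    2    2    2    3
  e   4    3    3    2    2    2
  e   5    4    4    3    2    2
Edit distance = dp[5][5] = 2

2


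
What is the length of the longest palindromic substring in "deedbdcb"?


Input: "deedbdcb"
Checking substrings for palindromes:
  [0:4] "deed" (len 4) => palindrome
  [3:6] "dbd" (len 3) => palindrome
  [1:3] "ee" (len 2) => palindrome
Longest palindromic substring: "deed" with length 4

4


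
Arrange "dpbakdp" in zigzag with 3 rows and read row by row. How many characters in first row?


Zigzag "dpbakdp" into 3 rows:
Placing characters:
  'd' => row 0
  'p' => row 1
  'b' => row 2
  'a' => row 1
  'k' => row 0
  'd' => row 1
  'p' => row 2
Rows:
  Row 0: "dk"
  Row 1: "pad"
  Row 2: "bp"
First row length: 2

2


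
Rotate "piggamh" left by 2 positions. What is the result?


Input: "piggamh", rotate left by 2
First 2 characters: "pi"
Remaining characters: "ggamh"
Concatenate remaining + first: "ggamh" + "pi" = "ggamhpi"

ggamhpi


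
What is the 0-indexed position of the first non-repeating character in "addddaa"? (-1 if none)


Input: addddaa
Character frequencies:
  'a': 3
  'd': 4
Scanning left to right for freq == 1:
  Position 0 ('a'): freq=3, skip
  Position 1 ('d'): freq=4, skip
  Position 2 ('d'): freq=4, skip
  Position 3 ('d'): freq=4, skip
  Position 4 ('d'): freq=4, skip
  Position 5 ('a'): freq=3, skip
  Position 6 ('a'): freq=3, skip
  No unique character found => answer = -1

-1


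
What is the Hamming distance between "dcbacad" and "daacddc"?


Comparing "dcbacad" and "daacddc" position by position:
  Position 0: 'd' vs 'd' => same
  Position 1: 'c' vs 'a' => differ
  Position 2: 'b' vs 'a' => differ
  Position 3: 'a' vs 'c' => differ
  Position 4: 'c' vs 'd' => differ
  Position 5: 'a' vs 'd' => differ
  Position 6: 'd' vs 'c' => differ
Total differences (Hamming distance): 6

6


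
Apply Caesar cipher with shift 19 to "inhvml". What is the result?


Caesar cipher: shift "inhvml" by 19
  'i' (pos 8) + 19 = pos 1 = 'b'
  'n' (pos 13) + 19 = pos 6 = 'g'
  'h' (pos 7) + 19 = pos 0 = 'a'
  'v' (pos 21) + 19 = pos 14 = 'o'
  'm' (pos 12) + 19 = pos 5 = 'f'
  'l' (pos 11) + 19 = pos 4 = 'e'
Result: bgaofe

bgaofe


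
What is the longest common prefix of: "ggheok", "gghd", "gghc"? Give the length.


Words: ggheok, gghd, gghc
  Position 0: all 'g' => match
  Position 1: all 'g' => match
  Position 2: all 'h' => match
  Position 3: ('e', 'd', 'c') => mismatch, stop
LCP = "ggh" (length 3)

3


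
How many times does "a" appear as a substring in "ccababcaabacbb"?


Searching for "a" in "ccababcaabacbb"
Scanning each position:
  Position 0: "c" => no
  Position 1: "c" => no
  Position 2: "a" => MATCH
  Position 3: "b" => no
  Position 4: "a" => MATCH
  Position 5: "b" => no
  Position 6: "c" => no
  Position 7: "a" => MATCH
  Position 8: "a" => MATCH
  Position 9: "b" => no
  Position 10: "a" => MATCH
  Position 11: "c" => no
  Position 12: "b" => no
  Position 13: "b" => no
Total occurrences: 5

5


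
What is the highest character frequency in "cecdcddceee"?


Input: cecdcddceee
Character counts:
  'c': 4
  'd': 3
  'e': 4
Maximum frequency: 4

4


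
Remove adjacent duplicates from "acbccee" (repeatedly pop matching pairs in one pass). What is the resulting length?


Input: acbccee
Stack-based adjacent duplicate removal:
  Read 'a': push. Stack: a
  Read 'c': push. Stack: ac
  Read 'b': push. Stack: acb
  Read 'c': push. Stack: acbc
  Read 'c': matches stack top 'c' => pop. Stack: acb
  Read 'e': push. Stack: acbe
  Read 'e': matches stack top 'e' => pop. Stack: acb
Final stack: "acb" (length 3)

3


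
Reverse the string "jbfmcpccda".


Input: jbfmcpccda
Reading characters right to left:
  Position 9: 'a'
  Position 8: 'd'
  Position 7: 'c'
  Position 6: 'c'
  Position 5: 'p'
  Position 4: 'c'
  Position 3: 'm'
  Position 2: 'f'
  Position 1: 'b'
  Position 0: 'j'
Reversed: adccpcmfbj

adccpcmfbj


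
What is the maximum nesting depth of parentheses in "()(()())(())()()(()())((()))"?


Input: "()(()())(())()()(()())((()))"
Tracking depth:
  Position 0 '(': depth becomes 1
  Position 1 ')': depth becomes 0
  Position 2 '(': depth becomes 1
  Position 3 '(': depth becomes 2
  Position 4 ')': depth becomes 1
  Position 5 '(': depth becomes 2
  Position 6 ')': depth becomes 1
  Position 7 ')': depth becomes 0
  Position 8 '(': depth becomes 1
  Position 9 '(': depth becomes 2
  Position 10 ')': depth becomes 1
  Position 11 ')': depth becomes 0
  Position 12 '(': depth becomes 1
  Position 13 ')': depth becomes 0
  Position 14 '(': depth becomes 1
  Position 15 ')': depth becomes 0
  Position 16 '(': depth becomes 1
  Position 17 '(': depth becomes 2
  Position 18 ')': depth becomes 1
  Position 19 '(': depth becomes 2
  Position 20 ')': depth becomes 1
  Position 21 ')': depth becomes 0
  Position 22 '(': depth becomes 1
  Position 23 '(': depth becomes 2
  Position 24 '(': depth becomes 3
  Position 25 ')': depth becomes 2
  Position 26 ')': depth becomes 1
  Position 27 ')': depth becomes 0
Maximum depth reached: 3

3


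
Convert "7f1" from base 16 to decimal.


Input: "7f1" in base 16
Positional expansion:
  Digit '7' (value 7) x 16^2 = 1792
  Digit 'f' (value 15) x 16^1 = 240
  Digit '1' (value 1) x 16^0 = 1
Sum = 2033

2033


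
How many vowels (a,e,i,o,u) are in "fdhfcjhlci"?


Input: fdhfcjhlci
Checking each character:
  'f' at position 0: consonant
  'd' at position 1: consonant
  'h' at position 2: consonant
  'f' at position 3: consonant
  'c' at position 4: consonant
  'j' at position 5: consonant
  'h' at position 6: consonant
  'l' at position 7: consonant
  'c' at position 8: consonant
  'i' at position 9: vowel (running total: 1)
Total vowels: 1

1


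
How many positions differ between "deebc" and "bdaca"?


Comparing "deebc" and "bdaca" position by position:
  Position 0: 'd' vs 'b' => DIFFER
  Position 1: 'e' vs 'd' => DIFFER
  Position 2: 'e' vs 'a' => DIFFER
  Position 3: 'b' vs 'c' => DIFFER
  Position 4: 'c' vs 'a' => DIFFER
Positions that differ: 5

5


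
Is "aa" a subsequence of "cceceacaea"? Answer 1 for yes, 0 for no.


Check if "aa" is a subsequence of "cceceacaea"
Greedy scan:
  Position 0 ('c'): no match needed
  Position 1 ('c'): no match needed
  Position 2 ('e'): no match needed
  Position 3 ('c'): no match needed
  Position 4 ('e'): no match needed
  Position 5 ('a'): matches sub[0] = 'a'
  Position 6 ('c'): no match needed
  Position 7 ('a'): matches sub[1] = 'a'
  Position 8 ('e'): no match needed
  Position 9 ('a'): no match needed
All 2 characters matched => is a subsequence

1


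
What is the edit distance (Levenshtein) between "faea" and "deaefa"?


Computing edit distance: "faea" -> "deaefa"
DP table:
           d    e    a    e    f    a
      0    1    2    3    4    5    6
  f   1    1    2    3    4    4    5
  a   2    2    2    2    3    4    4
  e   3    3    2    3    2    3    4
  a   4    4    3    2    3    3    3
Edit distance = dp[4][6] = 3

3


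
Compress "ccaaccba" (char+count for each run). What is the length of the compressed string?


Input: ccaaccba
Runs:
  'c' x 2 => "c2"
  'a' x 2 => "a2"
  'c' x 2 => "c2"
  'b' x 1 => "b1"
  'a' x 1 => "a1"
Compressed: "c2a2c2b1a1"
Compressed length: 10

10


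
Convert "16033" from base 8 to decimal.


Input: "16033" in base 8
Positional expansion:
  Digit '1' (value 1) x 8^4 = 4096
  Digit '6' (value 6) x 8^3 = 3072
  Digit '0' (value 0) x 8^2 = 0
  Digit '3' (value 3) x 8^1 = 24
  Digit '3' (value 3) x 8^0 = 3
Sum = 7195

7195


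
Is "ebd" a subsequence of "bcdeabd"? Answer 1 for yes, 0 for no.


Check if "ebd" is a subsequence of "bcdeabd"
Greedy scan:
  Position 0 ('b'): no match needed
  Position 1 ('c'): no match needed
  Position 2 ('d'): no match needed
  Position 3 ('e'): matches sub[0] = 'e'
  Position 4 ('a'): no match needed
  Position 5 ('b'): matches sub[1] = 'b'
  Position 6 ('d'): matches sub[2] = 'd'
All 3 characters matched => is a subsequence

1


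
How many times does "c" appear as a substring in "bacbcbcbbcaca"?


Searching for "c" in "bacbcbcbbcaca"
Scanning each position:
  Position 0: "b" => no
  Position 1: "a" => no
  Position 2: "c" => MATCH
  Position 3: "b" => no
  Position 4: "c" => MATCH
  Position 5: "b" => no
  Position 6: "c" => MATCH
  Position 7: "b" => no
  Position 8: "b" => no
  Position 9: "c" => MATCH
  Position 10: "a" => no
  Position 11: "c" => MATCH
  Position 12: "a" => no
Total occurrences: 5

5


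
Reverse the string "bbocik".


Input: bbocik
Reading characters right to left:
  Position 5: 'k'
  Position 4: 'i'
  Position 3: 'c'
  Position 2: 'o'
  Position 1: 'b'
  Position 0: 'b'
Reversed: kicobb

kicobb


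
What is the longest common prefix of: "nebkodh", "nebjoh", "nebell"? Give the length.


Words: nebkodh, nebjoh, nebell
  Position 0: all 'n' => match
  Position 1: all 'e' => match
  Position 2: all 'b' => match
  Position 3: ('k', 'j', 'e') => mismatch, stop
LCP = "neb" (length 3)

3


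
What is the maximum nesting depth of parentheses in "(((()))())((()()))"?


Input: "(((()))())((()()))"
Tracking depth:
  Position 0 '(': depth becomes 1
  Position 1 '(': depth becomes 2
  Position 2 '(': depth becomes 3
  Position 3 '(': depth becomes 4
  Position 4 ')': depth becomes 3
  Position 5 ')': depth becomes 2
  Position 6 ')': depth becomes 1
  Position 7 '(': depth becomes 2
  Position 8 ')': depth becomes 1
  Position 9 ')': depth becomes 0
  Position 10 '(': depth becomes 1
  Position 11 '(': depth becomes 2
  Position 12 '(': depth becomes 3
  Position 13 ')': depth becomes 2
  Position 14 '(': depth becomes 3
  Position 15 ')': depth becomes 2
  Position 16 ')': depth becomes 1
  Position 17 ')': depth becomes 0
Maximum depth reached: 4

4


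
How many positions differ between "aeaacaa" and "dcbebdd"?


Comparing "aeaacaa" and "dcbebdd" position by position:
  Position 0: 'a' vs 'd' => DIFFER
  Position 1: 'e' vs 'c' => DIFFER
  Position 2: 'a' vs 'b' => DIFFER
  Position 3: 'a' vs 'e' => DIFFER
  Position 4: 'c' vs 'b' => DIFFER
  Position 5: 'a' vs 'd' => DIFFER
  Position 6: 'a' vs 'd' => DIFFER
Positions that differ: 7

7


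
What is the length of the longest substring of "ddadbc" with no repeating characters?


Input: "ddadbc"
Sliding window (track last position of each char):
  Position 0 ('d'): window [0,0] length 1 -- new best
  Position 1 ('d'): repeat (last at 0), move window start to 1
  Position 1 ('d'): window [1,1] length 1
  Position 2 ('a'): window [1,2] length 2 -- new best
  Position 3 ('d'): repeat (last at 1), move window start to 2
  Position 3 ('d'): window [2,3] length 2
  Position 4 ('b'): window [2,4] length 3 -- new best
  Position 5 ('c'): window [2,5] length 4 -- new best
Longest substring with no repeats: "adbc" with length 4

4


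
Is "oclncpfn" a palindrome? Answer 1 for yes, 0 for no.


Input: oclncpfn
Reversed: nfpcnlco
  Compare pos 0 ('o') with pos 7 ('n'): MISMATCH
  Compare pos 1 ('c') with pos 6 ('f'): MISMATCH
  Compare pos 2 ('l') with pos 5 ('p'): MISMATCH
  Compare pos 3 ('n') with pos 4 ('c'): MISMATCH
Result: not a palindrome

0


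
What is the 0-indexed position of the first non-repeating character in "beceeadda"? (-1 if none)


Input: beceeadda
Character frequencies:
  'a': 2
  'b': 1
  'c': 1
  'd': 2
  'e': 3
Scanning left to right for freq == 1:
  Position 0 ('b'): unique! => answer = 0

0


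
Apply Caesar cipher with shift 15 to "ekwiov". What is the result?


Caesar cipher: shift "ekwiov" by 15
  'e' (pos 4) + 15 = pos 19 = 't'
  'k' (pos 10) + 15 = pos 25 = 'z'
  'w' (pos 22) + 15 = pos 11 = 'l'
  'i' (pos 8) + 15 = pos 23 = 'x'
  'o' (pos 14) + 15 = pos 3 = 'd'
  'v' (pos 21) + 15 = pos 10 = 'k'
Result: tzlxdk

tzlxdk


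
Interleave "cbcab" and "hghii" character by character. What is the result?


Interleaving "cbcab" and "hghii":
  Position 0: 'c' from first, 'h' from second => "ch"
  Position 1: 'b' from first, 'g' from second => "bg"
  Position 2: 'c' from first, 'h' from second => "ch"
  Position 3: 'a' from first, 'i' from second => "ai"
  Position 4: 'b' from first, 'i' from second => "bi"
Result: chbgchaibi

chbgchaibi


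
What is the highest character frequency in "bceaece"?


Input: bceaece
Character counts:
  'a': 1
  'b': 1
  'c': 2
  'e': 3
Maximum frequency: 3

3


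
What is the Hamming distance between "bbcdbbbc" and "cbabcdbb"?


Comparing "bbcdbbbc" and "cbabcdbb" position by position:
  Position 0: 'b' vs 'c' => differ
  Position 1: 'b' vs 'b' => same
  Position 2: 'c' vs 'a' => differ
  Position 3: 'd' vs 'b' => differ
  Position 4: 'b' vs 'c' => differ
  Position 5: 'b' vs 'd' => differ
  Position 6: 'b' vs 'b' => same
  Position 7: 'c' vs 'b' => differ
Total differences (Hamming distance): 6

6


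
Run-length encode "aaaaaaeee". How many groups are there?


Input: aaaaaaeee
Scanning for consecutive runs:
  Group 1: 'a' x 6 (positions 0-5)
  Group 2: 'e' x 3 (positions 6-8)
Total groups: 2

2


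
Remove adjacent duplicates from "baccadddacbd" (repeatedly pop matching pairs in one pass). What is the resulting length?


Input: baccadddacbd
Stack-based adjacent duplicate removal:
  Read 'b': push. Stack: b
  Read 'a': push. Stack: ba
  Read 'c': push. Stack: bac
  Read 'c': matches stack top 'c' => pop. Stack: ba
  Read 'a': matches stack top 'a' => pop. Stack: b
  Read 'd': push. Stack: bd
  Read 'd': matches stack top 'd' => pop. Stack: b
  Read 'd': push. Stack: bd
  Read 'a': push. Stack: bda
  Read 'c': push. Stack: bdac
  Read 'b': push. Stack: bdacb
  Read 'd': push. Stack: bdacbd
Final stack: "bdacbd" (length 6)

6


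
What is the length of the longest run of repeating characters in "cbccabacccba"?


Input: "cbccabacccba"
Scanning for longest run:
  Position 1 ('b'): new char, reset run to 1
  Position 2 ('c'): new char, reset run to 1
  Position 3 ('c'): continues run of 'c', length=2
  Position 4 ('a'): new char, reset run to 1
  Position 5 ('b'): new char, reset run to 1
  Position 6 ('a'): new char, reset run to 1
  Position 7 ('c'): new char, reset run to 1
  Position 8 ('c'): continues run of 'c', length=2
  Position 9 ('c'): continues run of 'c', length=3
  Position 10 ('b'): new char, reset run to 1
  Position 11 ('a'): new char, reset run to 1
Longest run: 'c' with length 3

3


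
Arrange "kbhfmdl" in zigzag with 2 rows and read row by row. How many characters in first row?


Zigzag "kbhfmdl" into 2 rows:
Placing characters:
  'k' => row 0
  'b' => row 1
  'h' => row 0
  'f' => row 1
  'm' => row 0
  'd' => row 1
  'l' => row 0
Rows:
  Row 0: "khml"
  Row 1: "bfd"
First row length: 4

4


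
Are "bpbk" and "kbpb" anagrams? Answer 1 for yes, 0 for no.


Strings: "bpbk", "kbpb"
Sorted first:  bbkp
Sorted second: bbkp
Sorted forms match => anagrams

1


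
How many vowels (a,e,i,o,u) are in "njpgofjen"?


Input: njpgofjen
Checking each character:
  'n' at position 0: consonant
  'j' at position 1: consonant
  'p' at position 2: consonant
  'g' at position 3: consonant
  'o' at position 4: vowel (running total: 1)
  'f' at position 5: consonant
  'j' at position 6: consonant
  'e' at position 7: vowel (running total: 2)
  'n' at position 8: consonant
Total vowels: 2

2


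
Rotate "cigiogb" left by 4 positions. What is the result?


Input: "cigiogb", rotate left by 4
First 4 characters: "cigi"
Remaining characters: "ogb"
Concatenate remaining + first: "ogb" + "cigi" = "ogbcigi"

ogbcigi


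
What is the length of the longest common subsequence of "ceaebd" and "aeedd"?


LCS of "ceaebd" and "aeedd"
DP table:
           a    e    e    d    d
      0    0    0    0    0    0
  c   0    0    0    0    0    0
  e   0    0    1    1    1    1
  a   0    1    1    1    1    1
  e   0    1    2    2    2    2
  b   0    1    2    2    2    2
  d   0    1    2    2    3    3
LCS length = dp[6][5] = 3

3


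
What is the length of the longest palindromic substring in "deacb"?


Input: "deacb"
Checking substrings for palindromes:
  No multi-char palindromic substrings found
Longest palindromic substring: "d" with length 1

1


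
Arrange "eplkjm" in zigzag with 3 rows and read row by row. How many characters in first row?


Zigzag "eplkjm" into 3 rows:
Placing characters:
  'e' => row 0
  'p' => row 1
  'l' => row 2
  'k' => row 1
  'j' => row 0
  'm' => row 1
Rows:
  Row 0: "ej"
  Row 1: "pkm"
  Row 2: "l"
First row length: 2

2


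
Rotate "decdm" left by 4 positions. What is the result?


Input: "decdm", rotate left by 4
First 4 characters: "decd"
Remaining characters: "m"
Concatenate remaining + first: "m" + "decd" = "mdecd"

mdecd


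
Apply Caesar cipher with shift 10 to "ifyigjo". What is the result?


Caesar cipher: shift "ifyigjo" by 10
  'i' (pos 8) + 10 = pos 18 = 's'
  'f' (pos 5) + 10 = pos 15 = 'p'
  'y' (pos 24) + 10 = pos 8 = 'i'
  'i' (pos 8) + 10 = pos 18 = 's'
  'g' (pos 6) + 10 = pos 16 = 'q'
  'j' (pos 9) + 10 = pos 19 = 't'
  'o' (pos 14) + 10 = pos 24 = 'y'
Result: spisqty

spisqty


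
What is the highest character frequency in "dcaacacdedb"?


Input: dcaacacdedb
Character counts:
  'a': 3
  'b': 1
  'c': 3
  'd': 3
  'e': 1
Maximum frequency: 3

3


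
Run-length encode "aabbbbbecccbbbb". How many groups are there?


Input: aabbbbbecccbbbb
Scanning for consecutive runs:
  Group 1: 'a' x 2 (positions 0-1)
  Group 2: 'b' x 5 (positions 2-6)
  Group 3: 'e' x 1 (positions 7-7)
  Group 4: 'c' x 3 (positions 8-10)
  Group 5: 'b' x 4 (positions 11-14)
Total groups: 5

5


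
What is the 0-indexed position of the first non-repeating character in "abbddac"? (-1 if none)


Input: abbddac
Character frequencies:
  'a': 2
  'b': 2
  'c': 1
  'd': 2
Scanning left to right for freq == 1:
  Position 0 ('a'): freq=2, skip
  Position 1 ('b'): freq=2, skip
  Position 2 ('b'): freq=2, skip
  Position 3 ('d'): freq=2, skip
  Position 4 ('d'): freq=2, skip
  Position 5 ('a'): freq=2, skip
  Position 6 ('c'): unique! => answer = 6

6


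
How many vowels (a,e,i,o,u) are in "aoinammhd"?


Input: aoinammhd
Checking each character:
  'a' at position 0: vowel (running total: 1)
  'o' at position 1: vowel (running total: 2)
  'i' at position 2: vowel (running total: 3)
  'n' at position 3: consonant
  'a' at position 4: vowel (running total: 4)
  'm' at position 5: consonant
  'm' at position 6: consonant
  'h' at position 7: consonant
  'd' at position 8: consonant
Total vowels: 4

4


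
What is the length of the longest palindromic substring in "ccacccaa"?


Input: "ccacccaa"
Checking substrings for palindromes:
  [0:5] "ccacc" (len 5) => palindrome
  [2:7] "accca" (len 5) => palindrome
  [1:4] "cac" (len 3) => palindrome
  [3:6] "ccc" (len 3) => palindrome
  [0:2] "cc" (len 2) => palindrome
  [3:5] "cc" (len 2) => palindrome
Longest palindromic substring: "ccacc" with length 5

5
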